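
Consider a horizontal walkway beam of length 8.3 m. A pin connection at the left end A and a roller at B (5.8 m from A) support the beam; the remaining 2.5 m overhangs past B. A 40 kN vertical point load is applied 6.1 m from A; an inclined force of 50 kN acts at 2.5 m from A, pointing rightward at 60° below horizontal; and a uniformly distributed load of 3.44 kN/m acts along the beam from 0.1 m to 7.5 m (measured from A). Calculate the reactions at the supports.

Resultant of the distributed load: 3.44 × 7.4 = 25.456 kN at 3.8 m from A.
Taking moments about A: B_y·5.8 − 40·6.1 − 50·sin60°·2.5 − (3.44·7.4)·3.8 = 0 → B_y = 448.986/5.8 = 77.4114 ≈ 77.41 kN.
ΣF_y = 0: A_y + 77.4114 − 40 − 50·sin60° − 3.44·7.4 = 0 → A_y = 31.35 kN.
ΣF_x = 0: A_x + 50·cos60° = 0 → A_x = -25.00 kN.

A_x = -25.00 kN, A_y = 31.35 kN, B_y = 77.41 kN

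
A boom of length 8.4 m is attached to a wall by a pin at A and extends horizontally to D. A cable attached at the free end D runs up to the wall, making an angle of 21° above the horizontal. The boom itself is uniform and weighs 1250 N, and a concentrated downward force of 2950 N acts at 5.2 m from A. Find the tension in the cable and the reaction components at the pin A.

ΣM about A: T·sin21°·8.4 − 1250·4.2 − 2950·5.2 = 0 → T = 20590/(8.4·0.358368) = 6839.87 ≈ 6840 N.
ΣF_x = 0: A_x − T·cos21° = 0 → A_x = 6839.87 × 0.93358 = 6386 N.
ΣF_y = 0: A_y + T·sin21° − 1250 − 2950 = 0 → A_y = 4200 − 6839.87 × 0.358368 = 1749 N.

T = 6840 N, A_x = 6386 N, A_y = 1749 N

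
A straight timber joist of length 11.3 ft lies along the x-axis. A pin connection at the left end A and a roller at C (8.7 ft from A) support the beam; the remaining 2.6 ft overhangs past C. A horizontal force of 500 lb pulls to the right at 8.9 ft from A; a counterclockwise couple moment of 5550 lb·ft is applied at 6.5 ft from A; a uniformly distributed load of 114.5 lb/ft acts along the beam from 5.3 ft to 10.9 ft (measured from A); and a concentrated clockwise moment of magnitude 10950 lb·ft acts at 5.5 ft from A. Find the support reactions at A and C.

A_x = -500.0 lb, A_y = -576.5 lb, C_y = 1218 lb

Resultant of the distributed load: 114.5 × 5.6 = 641.2 lb at 8.1 ft from A.
ΣM about A: C_y·8.7 + 5550 − (114.5·5.6)·8.1 − 10950 = 0 → C_y = 10593.72/8.7 = 1217.67 ≈ 1218 lb.
ΣF_y = 0: A_y + 1217.67 − 114.5·5.6 = 0 → A_y = -576.5 lb.
ΣF_x = 0: A_x + 500 = 0 → A_x = -500.0 lb.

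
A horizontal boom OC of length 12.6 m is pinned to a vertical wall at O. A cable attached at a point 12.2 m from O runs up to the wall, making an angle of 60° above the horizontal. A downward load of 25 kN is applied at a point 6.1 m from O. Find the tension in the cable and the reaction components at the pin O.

ΣM about O: T·sin60°·12.2 − 25·6.1 = 0 → T = 152.5/(12.2·0.866025) = 14.4338 ≈ 14.43 kN.
ΣF_x = 0: O_x − T·cos60° = 0 → O_x = 14.4338 × 0.5 = 7.217 kN.
ΣF_y = 0: O_y + T·sin60° − 25 = 0 → O_y = 25 − 14.4338 × 0.866025 = 12.50 kN.

T = 14.43 kN, O_x = 7.217 kN, O_y = 12.50 kN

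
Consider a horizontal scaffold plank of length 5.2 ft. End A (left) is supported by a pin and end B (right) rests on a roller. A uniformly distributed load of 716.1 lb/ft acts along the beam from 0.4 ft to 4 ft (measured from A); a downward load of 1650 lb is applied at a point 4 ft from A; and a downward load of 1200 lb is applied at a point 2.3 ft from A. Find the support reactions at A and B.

A_x = 0, A_y = 2537 lb, B_y = 2891 lb

Resultant of the distributed load: 716.1 × 3.6 = 2577.96 lb at 2.2 ft from A.
Taking moments about A: B_y·5.2 − (716.1·3.6)·2.2 − 1650·4 − 1200·2.3 = 0 → B_y = 15031.512/5.2 = 2890.68 ≈ 2891 lb.
ΣF_y = 0: A_y + 2890.68 − 716.1·3.6 − 1650 − 1200 = 0 → A_y = 2537 lb.
ΣF_x = 0: no horizontal applied forces, so A_x = 0.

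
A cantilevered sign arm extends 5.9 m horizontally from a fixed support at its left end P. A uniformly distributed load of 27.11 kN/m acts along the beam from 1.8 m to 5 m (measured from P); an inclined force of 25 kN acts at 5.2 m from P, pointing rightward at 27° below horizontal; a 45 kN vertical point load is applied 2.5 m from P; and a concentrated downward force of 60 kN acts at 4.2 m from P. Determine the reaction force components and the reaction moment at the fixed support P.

Resultant of the distributed load: 27.11 × 3.2 = 86.752 kN at 3.4 m from P.
ΣF_x = 0: P_x + 25·cos27° = 0 → P_x = -22.28 kN.
ΣF_y = 0: P_y − 27.11·3.2 − 25·sin27° − 45 − 60 = 0 → P_y = 203.1 kN.
ΣM about P: M_P − (27.11·3.2)·3.4 − 25·sin27°·5.2 − 45·2.5 − 60·4.2 = 0 → M_P = 718.5 kN·m.

P_x = -22.28 kN, P_y = 203.1 kN, M_P = 718.5 kN·m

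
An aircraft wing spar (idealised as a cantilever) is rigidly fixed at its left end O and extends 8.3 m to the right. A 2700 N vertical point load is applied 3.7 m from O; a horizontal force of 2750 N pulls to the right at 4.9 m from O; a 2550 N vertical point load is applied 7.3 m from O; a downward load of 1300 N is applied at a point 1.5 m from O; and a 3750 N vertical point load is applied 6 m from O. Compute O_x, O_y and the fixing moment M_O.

O_x = -2750 N, O_y = 10300 N, M_O = 53060 N·m

ΣF_x = 0: O_x + 2750 = 0 → O_x = -2750 N.
ΣF_y = 0: O_y − 2700 − 2550 − 1300 − 3750 = 0 → O_y = 10300 N.
ΣM about O: M_O − 2700·3.7 − 2550·7.3 − 1300·1.5 − 3750·6 = 0 → M_O = 53060 N·m.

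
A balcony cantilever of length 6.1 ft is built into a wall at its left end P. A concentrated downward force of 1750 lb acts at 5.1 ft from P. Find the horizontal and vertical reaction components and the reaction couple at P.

ΣF_x = 0: P_x = 0.
ΣF_y = 0: P_y − 1750 = 0 → P_y = 1750 lb.
ΣM about P: M_P − 1750·5.1 = 0 → M_P = 8925 lb·ft.

P_x = 0, P_y = 1750 lb, M_P = 8925 lb·ft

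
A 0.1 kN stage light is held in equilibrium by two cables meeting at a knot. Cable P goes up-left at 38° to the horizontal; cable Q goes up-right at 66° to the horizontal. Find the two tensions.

ΣF_x = 0: −T_P·cos38° + T_Q·cos66° = 0 → T_Q = 1.9374·T_P.
ΣF_y = 0: T_P·sin38° + T_Q·sin66° = 0.1.
Substitute: T_P·(0.615661 + 1.9374·0.913545) = 0.1 → T_P = 0.0419188 ≈ 0.04192 kN.
Then T_Q = 1.9374 × 0.0419188 = 0.08121 kN.

T_P = 0.04192 kN, T_Q = 0.08121 kN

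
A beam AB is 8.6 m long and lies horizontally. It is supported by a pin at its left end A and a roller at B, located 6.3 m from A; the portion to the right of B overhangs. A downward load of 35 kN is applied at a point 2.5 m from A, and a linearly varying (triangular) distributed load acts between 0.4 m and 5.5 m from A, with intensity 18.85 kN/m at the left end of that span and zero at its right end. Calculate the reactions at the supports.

Resultant of the triangular load: ½ × 18.85 × 5.1 = 48.0675 kN, acting at 2.1 m from A (one-third of the span from the peak).
Moments about A: B_y·6.3 − 35·2.5 − (½·18.85·5.1)·2.1 = 0 → B_y = 188.44175/6.3 = 29.9114 ≈ 29.91 kN.
ΣF_y = 0: A_y + 29.9114 − 35 − ½·18.85·5.1 = 0 → A_y = 53.16 kN.
ΣF_x = 0: no horizontal applied forces, so A_x = 0.

A_x = 0, A_y = 53.16 kN, B_y = 29.91 kN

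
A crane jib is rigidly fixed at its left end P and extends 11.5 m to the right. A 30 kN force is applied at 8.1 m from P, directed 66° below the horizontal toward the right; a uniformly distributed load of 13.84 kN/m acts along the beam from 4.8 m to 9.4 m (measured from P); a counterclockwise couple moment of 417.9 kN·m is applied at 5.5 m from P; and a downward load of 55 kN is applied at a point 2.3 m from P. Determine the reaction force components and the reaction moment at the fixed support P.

P_x = -12.20 kN, P_y = 146.1 kN, M_P = 382.6 kN·m

Resultant of the distributed load: 13.84 × 4.6 = 63.664 kN at 7.1 m from P.
ΣF_x = 0: P_x + 30·cos66° = 0 → P_x = -12.20 kN.
ΣF_y = 0: P_y − 30·sin66° − 13.84·4.6 − 55 = 0 → P_y = 146.1 kN.
ΣM about P: M_P − 30·sin66°·8.1 − (13.84·4.6)·7.1 + 417.9 − 55·2.3 = 0 → M_P = 382.6 kN·m.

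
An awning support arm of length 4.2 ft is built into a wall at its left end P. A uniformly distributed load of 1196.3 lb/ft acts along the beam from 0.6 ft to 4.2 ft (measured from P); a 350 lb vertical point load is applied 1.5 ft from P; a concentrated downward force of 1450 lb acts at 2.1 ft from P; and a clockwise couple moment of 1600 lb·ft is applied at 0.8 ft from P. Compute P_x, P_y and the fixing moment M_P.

P_x = 0, P_y = 6107 lb, M_P = 15510 lb·ft

Resultant of the distributed load: 1196.3 × 3.6 = 4306.68 lb at 2.4 ft from P.
ΣF_x = 0: P_x = 0.
ΣF_y = 0: P_y − 1196.3·3.6 − 350 − 1450 = 0 → P_y = 6107 lb.
ΣM about P: M_P − (1196.3·3.6)·2.4 − 350·1.5 − 1450·2.1 − 1600 = 0 → M_P = 15510 lb·ft.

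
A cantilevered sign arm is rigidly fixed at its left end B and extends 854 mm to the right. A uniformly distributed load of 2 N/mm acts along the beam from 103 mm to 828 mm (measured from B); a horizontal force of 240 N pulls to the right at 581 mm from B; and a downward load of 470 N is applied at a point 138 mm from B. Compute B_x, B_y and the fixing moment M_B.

B_x = -240.0 N, B_y = 1920 N, M_B = 739800 N·mm

Resultant of the distributed load: 2 × 725 = 1450 N at 465.5 mm from B.
ΣF_x = 0: B_x + 240 = 0 → B_x = -240.0 N.
ΣF_y = 0: B_y − 2·725 − 470 = 0 → B_y = 1920 N.
ΣM about B: M_B − (2·725)·465.5 − 470·138 = 0 → M_B = 739800 N·mm.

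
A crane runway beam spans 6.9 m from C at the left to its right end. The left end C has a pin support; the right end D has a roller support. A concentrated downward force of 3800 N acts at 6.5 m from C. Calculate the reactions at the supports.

C_x = 0, C_y = 220.3 N, D_y = 3580 N

Taking moments about C: D_y·6.9 − 3800·6.5 = 0 → D_y = 24700/6.9 = 3579.71 ≈ 3580 N.
ΣF_y = 0: C_y + 3579.71 − 3800 = 0 → C_y = 220.3 N.
ΣF_x = 0: no horizontal applied forces, so C_x = 0.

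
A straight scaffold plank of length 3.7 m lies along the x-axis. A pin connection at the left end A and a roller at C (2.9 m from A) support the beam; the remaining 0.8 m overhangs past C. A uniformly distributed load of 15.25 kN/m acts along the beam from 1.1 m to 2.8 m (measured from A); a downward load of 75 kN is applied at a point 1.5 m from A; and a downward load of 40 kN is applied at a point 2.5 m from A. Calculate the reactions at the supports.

A_x = 0, A_y = 50.22 kN, C_y = 90.71 kN

Resultant of the distributed load: 15.25 × 1.7 = 25.925 kN at 1.95 m from A.
Moments about A: C_y·2.9 − (15.25·1.7)·1.95 − 75·1.5 − 40·2.5 = 0 → C_y = 263.05375/2.9 = 90.7082 ≈ 90.71 kN.
ΣF_y = 0: A_y + 90.7082 − 15.25·1.7 − 75 − 40 = 0 → A_y = 50.22 kN.
ΣF_x = 0: no horizontal applied forces, so A_x = 0.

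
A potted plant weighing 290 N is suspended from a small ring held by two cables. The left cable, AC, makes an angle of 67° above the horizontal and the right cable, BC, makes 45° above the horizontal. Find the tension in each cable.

T_AC = 221.2 N, T_BC = 122.2 N

ΣF_x = 0: −T_AC·cos67° + T_BC·cos45° = 0 → T_BC = 0.552577·T_AC.
ΣF_y = 0: T_AC·sin67° + T_BC·sin45° = 290.
Substitute: T_AC·(0.920505 + 0.552577·0.707107) = 290 → T_AC = 221.165 ≈ 221.2 N.
Then T_BC = 0.552577 × 221.165 = 122.2 N.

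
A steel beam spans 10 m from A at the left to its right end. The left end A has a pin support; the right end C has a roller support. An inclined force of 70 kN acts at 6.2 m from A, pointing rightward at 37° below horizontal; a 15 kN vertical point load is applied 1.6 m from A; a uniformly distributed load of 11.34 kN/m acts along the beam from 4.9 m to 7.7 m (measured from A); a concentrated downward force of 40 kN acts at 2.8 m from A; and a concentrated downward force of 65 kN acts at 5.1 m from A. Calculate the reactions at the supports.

Resultant of the distributed load: 11.34 × 2.8 = 31.752 kN at 6.3 m from A.
Taking moments about A: C_y·10 − 70·sin37°·6.2 − 15·1.6 − (11.34·2.8)·6.3 − 40·2.8 − 65·5.1 = 0 → C_y = 928.725/10 = 92.8725 ≈ 92.87 kN.
ΣF_y = 0: A_y + 92.8725 − 70·sin37° − 15 − 11.34·2.8 − 40 − 65 = 0 → A_y = 101.0 kN.
ΣF_x = 0: A_x + 70·cos37° = 0 → A_x = -55.90 kN.

A_x = -55.90 kN, A_y = 101.0 kN, C_y = 92.87 kN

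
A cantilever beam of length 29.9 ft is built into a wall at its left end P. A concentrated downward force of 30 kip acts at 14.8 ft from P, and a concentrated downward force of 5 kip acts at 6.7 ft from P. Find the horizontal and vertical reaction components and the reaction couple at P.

ΣF_x = 0: P_x = 0.
ΣF_y = 0: P_y − 30 − 5 = 0 → P_y = 35.00 kip.
ΣM about P: M_P − 30·14.8 − 5·6.7 = 0 → M_P = 477.5 kip·ft.

P_x = 0, P_y = 35.00 kip, M_P = 477.5 kip·ft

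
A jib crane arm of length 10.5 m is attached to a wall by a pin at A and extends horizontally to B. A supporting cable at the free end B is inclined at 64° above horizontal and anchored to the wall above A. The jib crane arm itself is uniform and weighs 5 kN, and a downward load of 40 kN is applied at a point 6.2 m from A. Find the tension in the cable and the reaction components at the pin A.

T = 29.06 kN, A_x = 12.74 kN, A_y = 18.88 kN

ΣM about A: T·sin64°·10.5 − 5·5.25 − 40·6.2 = 0 → T = 274.25/(10.5·0.898794) = 29.0601 ≈ 29.06 kN.
ΣF_x = 0: A_x − T·cos64° = 0 → A_x = 29.0601 × 0.438371 = 12.74 kN.
ΣF_y = 0: A_y + T·sin64° − 5 − 40 = 0 → A_y = 45 − 29.0601 × 0.898794 = 18.88 kN.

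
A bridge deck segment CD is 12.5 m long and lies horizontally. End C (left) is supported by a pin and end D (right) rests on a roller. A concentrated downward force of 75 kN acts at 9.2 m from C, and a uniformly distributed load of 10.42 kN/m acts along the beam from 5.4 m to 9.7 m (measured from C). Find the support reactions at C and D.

C_x = 0, C_y = 37.54 kN, D_y = 82.26 kN

Resultant of the distributed load: 10.42 × 4.3 = 44.806 kN at 7.55 m from C.
Moments about C: D_y·12.5 − 75·9.2 − (10.42·4.3)·7.55 = 0 → D_y = 1028.2853/12.5 = 82.2628 ≈ 82.26 kN.
ΣF_y = 0: C_y + 82.2628 − 75 − 10.42·4.3 = 0 → C_y = 37.54 kN.
ΣF_x = 0: no horizontal applied forces, so C_x = 0.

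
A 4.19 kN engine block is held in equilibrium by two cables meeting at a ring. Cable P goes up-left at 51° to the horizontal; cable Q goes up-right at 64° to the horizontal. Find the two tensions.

T_P = 2.027 kN, T_Q = 2.909 kN

ΣF_x = 0: −T_P·cos51° + T_Q·cos64° = 0 → T_Q = 1.43559·T_P.
ΣF_y = 0: T_P·sin51° + T_Q·sin64° = 4.19.
Substitute: T_P·(0.777146 + 1.43559·0.898794) = 4.19 → T_P = 2.02666 ≈ 2.027 kN.
Then T_Q = 1.43559 × 2.02666 = 2.909 kN.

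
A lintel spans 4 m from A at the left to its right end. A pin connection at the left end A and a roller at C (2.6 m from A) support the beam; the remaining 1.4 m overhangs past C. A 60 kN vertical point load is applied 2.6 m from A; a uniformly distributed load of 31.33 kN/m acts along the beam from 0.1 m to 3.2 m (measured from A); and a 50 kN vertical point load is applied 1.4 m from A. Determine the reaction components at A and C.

A_x = 0, A_y = 58.56 kN, C_y = 148.6 kN

Resultant of the distributed load: 31.33 × 3.1 = 97.123 kN at 1.65 m from A.
Moments about A: C_y·2.6 − 60·2.6 − (31.33·3.1)·1.65 − 50·1.4 = 0 → C_y = 386.25295/2.6 = 148.559 ≈ 148.6 kN.
ΣF_y = 0: A_y + 148.559 − 60 − 31.33·3.1 − 50 = 0 → A_y = 58.56 kN.
ΣF_x = 0: no horizontal applied forces, so A_x = 0.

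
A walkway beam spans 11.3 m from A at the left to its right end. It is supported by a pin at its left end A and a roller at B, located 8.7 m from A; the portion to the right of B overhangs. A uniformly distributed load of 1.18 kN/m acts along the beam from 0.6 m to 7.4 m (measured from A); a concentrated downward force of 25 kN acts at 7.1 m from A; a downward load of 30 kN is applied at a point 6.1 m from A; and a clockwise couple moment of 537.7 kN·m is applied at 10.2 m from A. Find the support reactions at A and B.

A_x = 0, A_y = -43.91 kN, B_y = 106.9 kN

Resultant of the distributed load: 1.18 × 6.8 = 8.024 kN at 4 m from A.
Moments about A: B_y·8.7 − (1.18·6.8)·4 − 25·7.1 − 30·6.1 − 537.7 = 0 → B_y = 930.296/8.7 = 106.931 ≈ 106.9 kN.
ΣF_y = 0: A_y + 106.931 − 1.18·6.8 − 25 − 30 = 0 → A_y = -43.91 kN.
ΣF_x = 0: no horizontal applied forces, so A_x = 0.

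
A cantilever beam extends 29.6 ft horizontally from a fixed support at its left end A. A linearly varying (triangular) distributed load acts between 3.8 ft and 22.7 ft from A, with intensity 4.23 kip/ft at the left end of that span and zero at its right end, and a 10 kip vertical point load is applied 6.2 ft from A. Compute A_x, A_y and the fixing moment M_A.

A_x = 0, A_y = 49.97 kip, M_A = 465.7 kip·ft

Resultant of the triangular load: ½ × 4.23 × 18.9 = 39.9735 kip, acting at 10.1 ft from A (one-third of the span from the peak).
ΣF_x = 0: A_x = 0.
ΣF_y = 0: A_y − ½·4.23·18.9 − 10 = 0 → A_y = 49.97 kip.
ΣM about A: M_A − (½·4.23·18.9)·10.1 − 10·6.2 = 0 → M_A = 465.7 kip·ft.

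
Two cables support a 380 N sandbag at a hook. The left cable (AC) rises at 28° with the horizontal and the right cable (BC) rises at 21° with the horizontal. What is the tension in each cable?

T_AC = 470.1 N, T_BC = 444.6 N

ΣF_x = 0: −T_AC·cos28° + T_BC·cos21° = 0 → T_BC = 0.945765·T_AC.
ΣF_y = 0: T_AC·sin28° + T_BC·sin21° = 380.
Substitute: T_AC·(0.469472 + 0.945765·0.358368) = 380 → T_AC = 470.062 ≈ 470.1 N.
Then T_BC = 0.945765 × 470.062 = 444.6 N.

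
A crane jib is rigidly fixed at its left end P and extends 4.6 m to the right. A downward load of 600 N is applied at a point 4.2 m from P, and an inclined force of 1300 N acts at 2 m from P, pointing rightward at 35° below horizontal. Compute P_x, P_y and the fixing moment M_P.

ΣF_x = 0: P_x + 1300·cos35° = 0 → P_x = -1065 N.
ΣF_y = 0: P_y − 600 − 1300·sin35° = 0 → P_y = 1346 N.
ΣM about P: M_P − 600·4.2 − 1300·sin35°·2 = 0 → M_P = 4011 N·m.

P_x = -1065 N, P_y = 1346 N, M_P = 4011 N·m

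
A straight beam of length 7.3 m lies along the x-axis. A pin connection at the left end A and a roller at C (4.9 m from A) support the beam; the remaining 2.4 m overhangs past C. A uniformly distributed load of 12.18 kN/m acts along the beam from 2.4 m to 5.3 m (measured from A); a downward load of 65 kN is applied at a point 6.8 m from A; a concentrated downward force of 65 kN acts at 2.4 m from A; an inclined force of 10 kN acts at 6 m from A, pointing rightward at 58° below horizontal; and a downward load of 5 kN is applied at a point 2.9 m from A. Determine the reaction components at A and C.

A_x = -5.299 kN, A_y = 15.67 kN, C_y = 163.1 kN

Resultant of the distributed load: 12.18 × 2.9 = 35.322 kN at 3.85 m from A.
Moments about A: C_y·4.9 − (12.18·2.9)·3.85 − 65·6.8 − 65·2.4 − 10·sin58°·6 − 5·2.9 = 0 → C_y = 799.373/4.9 = 163.137 ≈ 163.1 kN.
ΣF_y = 0: A_y + 163.137 − 12.18·2.9 − 65 − 65 − 10·sin58° − 5 = 0 → A_y = 15.67 kN.
ΣF_x = 0: A_x + 10·cos58° = 0 → A_x = -5.299 kN.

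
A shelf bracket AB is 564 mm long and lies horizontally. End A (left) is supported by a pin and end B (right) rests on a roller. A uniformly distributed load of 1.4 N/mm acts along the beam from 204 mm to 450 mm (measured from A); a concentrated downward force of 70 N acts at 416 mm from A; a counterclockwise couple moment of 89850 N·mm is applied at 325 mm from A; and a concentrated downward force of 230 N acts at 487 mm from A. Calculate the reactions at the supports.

Resultant of the distributed load: 1.4 × 246 = 344.4 N at 327 mm from A.
ΣM about A: B_y·564 − (1.4·246)·327 − 70·416 + 89850 − 230·487 = 0 → B_y = 163898.8/564 = 290.601 ≈ 290.6 N.
ΣF_y = 0: A_y + 290.601 − 1.4·246 − 70 − 230 = 0 → A_y = 353.8 N.
ΣF_x = 0: no horizontal applied forces, so A_x = 0.

A_x = 0, A_y = 353.8 N, B_y = 290.6 N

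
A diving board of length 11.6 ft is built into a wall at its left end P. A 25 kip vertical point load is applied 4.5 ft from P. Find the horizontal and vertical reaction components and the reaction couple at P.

P_x = 0, P_y = 25.00 kip, M_P = 112.5 kip·ft

ΣF_x = 0: P_x = 0.
ΣF_y = 0: P_y − 25 = 0 → P_y = 25.00 kip.
ΣM about P: M_P − 25·4.5 = 0 → M_P = 112.5 kip·ft.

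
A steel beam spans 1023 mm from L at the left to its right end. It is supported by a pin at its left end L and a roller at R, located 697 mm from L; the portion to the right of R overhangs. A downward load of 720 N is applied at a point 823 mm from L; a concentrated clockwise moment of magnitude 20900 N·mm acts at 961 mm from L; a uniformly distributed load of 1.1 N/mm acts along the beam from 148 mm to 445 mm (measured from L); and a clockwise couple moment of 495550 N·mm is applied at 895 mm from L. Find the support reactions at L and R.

L_x = 0, L_y = -683.4 N, R_y = 1730 N

Resultant of the distributed load: 1.1 × 297 = 326.7 N at 296.5 mm from L.
Taking moments about L: R_y·697 − 720·823 − 20900 − (1.1·297)·296.5 − 495550 = 0 → R_y = 1205876.55/697 = 1730.1 ≈ 1730 N.
ΣF_y = 0: L_y + 1730.1 − 720 − 1.1·297 = 0 → L_y = -683.4 N.
ΣF_x = 0: no horizontal applied forces, so L_x = 0.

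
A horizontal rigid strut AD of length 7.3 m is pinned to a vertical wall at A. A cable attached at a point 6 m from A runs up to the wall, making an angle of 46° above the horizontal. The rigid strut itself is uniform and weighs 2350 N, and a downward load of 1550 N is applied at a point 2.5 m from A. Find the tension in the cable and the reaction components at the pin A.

ΣM about A: T·sin46°·6 − 2350·3.65 − 1550·2.5 = 0 → T = 12452.5/(6·0.71934) = 2885.17 ≈ 2885 N.
ΣF_x = 0: A_x − T·cos46° = 0 → A_x = 2885.17 × 0.694658 = 2004 N.
ΣF_y = 0: A_y + T·sin46° − 2350 − 1550 = 0 → A_y = 3900 − 2885.17 × 0.71934 = 1825 N.

T = 2885 N, A_x = 2004 N, A_y = 1825 N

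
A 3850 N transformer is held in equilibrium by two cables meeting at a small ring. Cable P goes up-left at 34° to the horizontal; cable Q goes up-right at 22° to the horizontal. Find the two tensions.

T_P = 4306 N, T_Q = 3850 N

ΣF_x = 0: −T_P·cos34° + T_Q·cos22° = 0 → T_Q = 0.894146·T_P.
ΣF_y = 0: T_P·sin34° + T_Q·sin22° = 3850.
Substitute: T_P·(0.559193 + 0.894146·0.374607) = 3850 → T_P = 4305.78 ≈ 4306 N.
Then T_Q = 0.894146 × 4305.78 = 3850 N.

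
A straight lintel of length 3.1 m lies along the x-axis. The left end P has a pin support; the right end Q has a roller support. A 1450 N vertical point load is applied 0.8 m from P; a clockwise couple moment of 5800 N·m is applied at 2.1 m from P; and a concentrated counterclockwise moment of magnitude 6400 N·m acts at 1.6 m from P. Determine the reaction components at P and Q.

ΣM about P: Q_y·3.1 − 1450·0.8 − 5800 + 6400 = 0 → Q_y = 560/3.1 = 180.645 ≈ 180.6 N.
ΣF_y = 0: P_y + 180.645 − 1450 = 0 → P_y = 1269 N.
ΣF_x = 0: no horizontal applied forces, so P_x = 0.

P_x = 0, P_y = 1269 N, Q_y = 180.6 N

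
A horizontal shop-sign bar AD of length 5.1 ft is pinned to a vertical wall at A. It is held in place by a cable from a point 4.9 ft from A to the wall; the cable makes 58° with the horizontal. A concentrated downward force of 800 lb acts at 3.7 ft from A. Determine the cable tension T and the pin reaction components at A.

ΣM about A: T·sin58°·4.9 − 800·3.7 = 0 → T = 2960/(4.9·0.848048) = 712.32 ≈ 712.3 lb.
ΣF_x = 0: A_x − T·cos58° = 0 → A_x = 712.32 × 0.529919 = 377.5 lb.
ΣF_y = 0: A_y + T·sin58° − 800 = 0 → A_y = 800 − 712.32 × 0.848048 = 195.9 lb.

T = 712.3 lb, A_x = 377.5 lb, A_y = 195.9 lb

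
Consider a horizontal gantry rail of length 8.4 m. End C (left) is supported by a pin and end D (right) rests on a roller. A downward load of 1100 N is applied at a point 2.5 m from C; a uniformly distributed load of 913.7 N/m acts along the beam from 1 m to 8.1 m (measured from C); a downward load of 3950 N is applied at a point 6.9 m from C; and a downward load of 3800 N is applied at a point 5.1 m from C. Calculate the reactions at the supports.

Resultant of the distributed load: 913.7 × 7.1 = 6487.27 N at 4.55 m from C.
Moments about C: D_y·8.4 − 1100·2.5 − (913.7·7.1)·4.55 − 3950·6.9 − 3800·5.1 = 0 → D_y = 78902.0785/8.4 = 9393.1 ≈ 9393 N.
ΣF_y = 0: C_y + 9393.1 − 1100 − 913.7·7.1 − 3950 − 3800 = 0 → C_y = 5944 N.
ΣF_x = 0: no horizontal applied forces, so C_x = 0.

C_x = 0, C_y = 5944 N, D_y = 9393 N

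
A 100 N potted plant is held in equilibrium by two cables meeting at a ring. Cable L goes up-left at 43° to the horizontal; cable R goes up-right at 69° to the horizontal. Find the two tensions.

ΣF_x = 0: −T_L·cos43° + T_R·cos69° = 0 → T_R = 2.04079·T_L.
ΣF_y = 0: T_L·sin43° + T_R·sin69° = 100.
Substitute: T_L·(0.681998 + 2.04079·0.93358) = 100 → T_L = 38.6512 ≈ 38.65 N.
Then T_R = 2.04079 × 38.6512 = 78.88 N.

T_L = 38.65 N, T_R = 78.88 N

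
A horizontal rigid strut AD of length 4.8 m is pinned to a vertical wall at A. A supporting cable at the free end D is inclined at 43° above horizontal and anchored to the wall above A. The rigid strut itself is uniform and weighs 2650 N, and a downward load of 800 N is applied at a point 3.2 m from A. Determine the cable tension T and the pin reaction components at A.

T = 2725 N, A_x = 1993 N, A_y = 1592 N

ΣM about A: T·sin43°·4.8 − 2650·2.4 − 800·3.2 = 0 → T = 8920/(4.8·0.681998) = 2724.84 ≈ 2725 N.
ΣF_x = 0: A_x − T·cos43° = 0 → A_x = 2724.84 × 0.731354 = 1993 N.
ΣF_y = 0: A_y + T·sin43° − 2650 − 800 = 0 → A_y = 3450 − 2724.84 × 0.681998 = 1592 N.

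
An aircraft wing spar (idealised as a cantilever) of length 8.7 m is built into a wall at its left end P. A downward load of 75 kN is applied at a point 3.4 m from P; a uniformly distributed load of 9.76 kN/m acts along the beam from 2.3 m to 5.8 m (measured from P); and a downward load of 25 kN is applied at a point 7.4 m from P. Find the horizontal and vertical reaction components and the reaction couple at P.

Resultant of the distributed load: 9.76 × 3.5 = 34.16 kN at 4.05 m from P.
ΣF_x = 0: P_x = 0.
ΣF_y = 0: P_y − 75 − 9.76·3.5 − 25 = 0 → P_y = 134.2 kN.
ΣM about P: M_P − 75·3.4 − (9.76·3.5)·4.05 − 25·7.4 = 0 → M_P = 578.3 kN·m.

P_x = 0, P_y = 134.2 kN, M_P = 578.3 kN·m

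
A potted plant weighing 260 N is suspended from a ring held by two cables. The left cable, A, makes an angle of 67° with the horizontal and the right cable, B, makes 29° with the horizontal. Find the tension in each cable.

ΣF_x = 0: −T_A·cos67° + T_B·cos29° = 0 → T_B = 0.446744·T_A.
ΣF_y = 0: T_A·sin67° + T_B·sin29° = 260.
Substitute: T_A·(0.920505 + 0.446744·0.48481) = 260 → T_A = 228.654 ≈ 228.7 N.
Then T_B = 0.446744 × 228.654 = 102.1 N.

T_A = 228.7 N, T_B = 102.1 N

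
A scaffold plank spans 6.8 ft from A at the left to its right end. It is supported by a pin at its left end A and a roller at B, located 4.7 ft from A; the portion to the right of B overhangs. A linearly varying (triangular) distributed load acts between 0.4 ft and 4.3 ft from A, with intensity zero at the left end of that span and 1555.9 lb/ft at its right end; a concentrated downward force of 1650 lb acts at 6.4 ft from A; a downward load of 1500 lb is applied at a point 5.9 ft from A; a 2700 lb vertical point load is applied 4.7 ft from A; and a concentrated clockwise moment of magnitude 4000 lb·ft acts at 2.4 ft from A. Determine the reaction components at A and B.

A_x = 0, A_y = -733.4 lb, B_y = 9617 lb

Resultant of the triangular load: ½ × 1555.9 × 3.9 = 3034.005 lb, acting at 3 ft from A (one-third of the span from the peak).
Taking moments about A: B_y·4.7 − (½·1555.9·3.9)·3 − 1650·6.4 − 1500·5.9 − 2700·4.7 − 4000 = 0 → B_y = 45202.015/4.7 = 9617.45 ≈ 9617 lb.
ΣF_y = 0: A_y + 9617.45 − ½·1555.9·3.9 − 1650 − 1500 − 2700 = 0 → A_y = -733.4 lb.
ΣF_x = 0: no horizontal applied forces, so A_x = 0.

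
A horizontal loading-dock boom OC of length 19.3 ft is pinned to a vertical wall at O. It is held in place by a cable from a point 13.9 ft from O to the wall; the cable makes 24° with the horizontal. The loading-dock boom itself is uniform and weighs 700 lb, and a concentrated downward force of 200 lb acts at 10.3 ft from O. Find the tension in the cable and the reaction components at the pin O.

ΣM about O: T·sin24°·13.9 − 700·9.65 − 200·10.3 = 0 → T = 8815/(13.9·0.406737) = 1559.17 ≈ 1559 lb.
ΣF_x = 0: O_x − T·cos24° = 0 → O_x = 1559.17 × 0.913545 = 1424 lb.
ΣF_y = 0: O_y + T·sin24° − 700 − 200 = 0 → O_y = 900 − 1559.17 × 0.406737 = 265.8 lb.

T = 1559 lb, O_x = 1424 lb, O_y = 265.8 lb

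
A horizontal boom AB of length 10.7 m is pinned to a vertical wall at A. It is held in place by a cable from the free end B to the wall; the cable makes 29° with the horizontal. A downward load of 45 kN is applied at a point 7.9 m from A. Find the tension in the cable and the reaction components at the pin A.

ΣM about A: T·sin29°·10.7 − 45·7.9 = 0 → T = 355.5/(10.7·0.48481) = 68.5306 ≈ 68.53 kN.
ΣF_x = 0: A_x − T·cos29° = 0 → A_x = 68.5306 × 0.87462 = 59.94 kN.
ΣF_y = 0: A_y + T·sin29° − 45 = 0 → A_y = 45 − 68.5306 × 0.48481 = 11.78 kN.

T = 68.53 kN, A_x = 59.94 kN, A_y = 11.78 kN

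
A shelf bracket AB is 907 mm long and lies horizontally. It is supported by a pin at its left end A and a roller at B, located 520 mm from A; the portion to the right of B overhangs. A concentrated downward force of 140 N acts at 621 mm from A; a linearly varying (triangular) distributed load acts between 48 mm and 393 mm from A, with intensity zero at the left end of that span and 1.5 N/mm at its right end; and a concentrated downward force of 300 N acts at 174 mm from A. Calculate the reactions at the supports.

Resultant of the triangular load: ½ × 1.5 × 345 = 258.75 N, acting at 278 mm from A (one-third of the span from the peak).
ΣM about A: B_y·520 − 140·621 − (½·1.5·345)·278 − 300·174 = 0 → B_y = 211072.5/520 = 405.909 ≈ 405.9 N.
ΣF_y = 0: A_y + 405.909 − 140 − ½·1.5·345 − 300 = 0 → A_y = 292.8 N.
ΣF_x = 0: no horizontal applied forces, so A_x = 0.

A_x = 0, A_y = 292.8 N, B_y = 405.9 N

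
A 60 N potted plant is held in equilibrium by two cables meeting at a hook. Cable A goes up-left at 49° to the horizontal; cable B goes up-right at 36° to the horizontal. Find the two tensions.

ΣF_x = 0: −T_A·cos49° + T_B·cos36° = 0 → T_B = 0.810934·T_A.
ΣF_y = 0: T_A·sin49° + T_B·sin36° = 60.
Substitute: T_A·(0.75471 + 0.810934·0.587785) = 60 → T_A = 48.7264 ≈ 48.73 N.
Then T_B = 0.810934 × 48.7264 = 39.51 N.

T_A = 48.73 N, T_B = 39.51 N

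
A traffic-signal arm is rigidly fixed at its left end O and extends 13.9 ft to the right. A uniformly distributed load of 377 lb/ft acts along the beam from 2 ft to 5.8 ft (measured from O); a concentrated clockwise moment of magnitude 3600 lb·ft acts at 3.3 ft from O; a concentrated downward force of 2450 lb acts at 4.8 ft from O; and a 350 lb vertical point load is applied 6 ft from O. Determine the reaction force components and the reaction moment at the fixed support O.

Resultant of the distributed load: 377 × 3.8 = 1432.6 lb at 3.9 ft from O.
ΣF_x = 0: O_x = 0.
ΣF_y = 0: O_y − 377·3.8 − 2450 − 350 = 0 → O_y = 4233 lb.
ΣM about O: M_O − (377·3.8)·3.9 − 3600 − 2450·4.8 − 350·6 = 0 → M_O = 23050 lb·ft.

O_x = 0, O_y = 4233 lb, M_O = 23050 lb·ft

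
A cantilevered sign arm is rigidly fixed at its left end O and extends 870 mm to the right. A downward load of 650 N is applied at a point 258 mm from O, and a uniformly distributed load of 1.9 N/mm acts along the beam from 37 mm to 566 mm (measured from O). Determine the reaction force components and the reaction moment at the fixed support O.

O_x = 0, O_y = 1655 N, M_O = 470700 N·mm

Resultant of the distributed load: 1.9 × 529 = 1005.1 N at 301.5 mm from O.
ΣF_x = 0: O_x = 0.
ΣF_y = 0: O_y − 650 − 1.9·529 = 0 → O_y = 1655 N.
ΣM about O: M_O − 650·258 − (1.9·529)·301.5 = 0 → M_O = 470700 N·mm.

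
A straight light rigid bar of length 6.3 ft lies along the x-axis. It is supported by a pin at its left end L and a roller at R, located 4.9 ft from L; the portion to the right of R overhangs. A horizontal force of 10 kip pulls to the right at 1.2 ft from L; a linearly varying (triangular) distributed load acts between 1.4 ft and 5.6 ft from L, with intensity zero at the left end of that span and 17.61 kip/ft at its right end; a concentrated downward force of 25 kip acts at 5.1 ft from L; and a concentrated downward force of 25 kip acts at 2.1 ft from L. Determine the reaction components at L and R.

Resultant of the triangular load: ½ × 17.61 × 4.2 = 36.981 kip, acting at 4.2 ft from L (one-third of the span from the peak).
Moments about L: R_y·4.9 − (½·17.61·4.2)·4.2 − 25·5.1 − 25·2.1 = 0 → R_y = 335.3202/4.9 = 68.4327 ≈ 68.43 kip.
ΣF_y = 0: L_y + 68.4327 − ½·17.61·4.2 − 25 − 25 = 0 → L_y = 18.55 kip.
ΣF_x = 0: L_x + 10 = 0 → L_x = -10.00 kip.

L_x = -10.00 kip, L_y = 18.55 kip, R_y = 68.43 kip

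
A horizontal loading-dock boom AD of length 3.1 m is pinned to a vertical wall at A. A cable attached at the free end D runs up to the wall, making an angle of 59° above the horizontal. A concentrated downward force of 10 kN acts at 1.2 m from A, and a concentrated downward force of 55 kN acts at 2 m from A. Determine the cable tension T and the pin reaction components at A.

T = 45.91 kN, A_x = 23.65 kN, A_y = 25.65 kN

ΣM about A: T·sin59°·3.1 − 10·1.2 − 55·2 = 0 → T = 122/(3.1·0.857167) = 45.9127 ≈ 45.91 kN.
ΣF_x = 0: A_x − T·cos59° = 0 → A_x = 45.9127 × 0.515038 = 23.65 kN.
ΣF_y = 0: A_y + T·sin59° − 10 − 55 = 0 → A_y = 65 − 45.9127 × 0.857167 = 25.65 kN.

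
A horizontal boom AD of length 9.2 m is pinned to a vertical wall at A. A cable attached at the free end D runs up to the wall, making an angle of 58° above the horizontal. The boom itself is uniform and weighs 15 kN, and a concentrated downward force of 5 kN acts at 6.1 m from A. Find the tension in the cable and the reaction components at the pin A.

T = 12.75 kN, A_x = 6.758 kN, A_y = 9.185 kN

ΣM about A: T·sin58°·9.2 − 15·4.6 − 5·6.1 = 0 → T = 99.5/(9.2·0.848048) = 12.7531 ≈ 12.75 kN.
ΣF_x = 0: A_x − T·cos58° = 0 → A_x = 12.7531 × 0.529919 = 6.758 kN.
ΣF_y = 0: A_y + T·sin58° − 15 − 5 = 0 → A_y = 20 − 12.7531 × 0.848048 = 9.185 kN.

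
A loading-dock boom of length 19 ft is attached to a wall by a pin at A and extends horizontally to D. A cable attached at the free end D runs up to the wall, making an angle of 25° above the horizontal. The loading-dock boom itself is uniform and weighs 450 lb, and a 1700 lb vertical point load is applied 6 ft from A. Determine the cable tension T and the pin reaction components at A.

T = 1803 lb, A_x = 1634 lb, A_y = 1388 lb

ΣM about A: T·sin25°·19 − 450·9.5 − 1700·6 = 0 → T = 14475/(19·0.422618) = 1802.67 ≈ 1803 lb.
ΣF_x = 0: A_x − T·cos25° = 0 → A_x = 1802.67 × 0.906308 = 1634 lb.
ΣF_y = 0: A_y + T·sin25° − 450 − 1700 = 0 → A_y = 2150 − 1802.67 × 0.422618 = 1388 lb.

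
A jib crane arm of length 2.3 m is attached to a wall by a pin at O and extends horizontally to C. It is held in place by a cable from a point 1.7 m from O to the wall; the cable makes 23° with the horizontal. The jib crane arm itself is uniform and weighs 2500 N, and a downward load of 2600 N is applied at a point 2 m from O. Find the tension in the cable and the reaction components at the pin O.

T = 12160 N, O_x = 11190 N, O_y = 350.0 N

ΣM about O: T·sin23°·1.7 − 2500·1.15 − 2600·2 = 0 → T = 8075/(1.7·0.390731) = 12156.7 ≈ 12160 N.
ΣF_x = 0: O_x − T·cos23° = 0 → O_x = 12156.7 × 0.920505 = 11190 N.
ΣF_y = 0: O_y + T·sin23° − 2500 − 2600 = 0 → O_y = 5100 − 12156.7 × 0.390731 = 350.0 N.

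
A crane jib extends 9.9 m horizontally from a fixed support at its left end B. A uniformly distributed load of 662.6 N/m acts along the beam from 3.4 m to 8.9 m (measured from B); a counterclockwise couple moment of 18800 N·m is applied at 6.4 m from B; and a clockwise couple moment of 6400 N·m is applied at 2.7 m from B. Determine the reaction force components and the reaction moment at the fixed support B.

B_x = 0, B_y = 3644 N, M_B = 10010 N·m

Resultant of the distributed load: 662.6 × 5.5 = 3644.3 N at 6.15 m from B.
ΣF_x = 0: B_x = 0.
ΣF_y = 0: B_y − 662.6·5.5 = 0 → B_y = 3644 N.
ΣM about B: M_B − (662.6·5.5)·6.15 + 18800 − 6400 = 0 → M_B = 10010 N·m.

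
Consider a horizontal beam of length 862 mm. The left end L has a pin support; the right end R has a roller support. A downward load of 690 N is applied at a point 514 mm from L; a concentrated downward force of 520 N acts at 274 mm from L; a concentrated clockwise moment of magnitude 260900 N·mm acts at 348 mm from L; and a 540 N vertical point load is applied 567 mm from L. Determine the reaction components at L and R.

L_x = 0, L_y = 515.4 N, R_y = 1235 N

Taking moments about L: R_y·862 − 690·514 − 520·274 − 260900 − 540·567 = 0 → R_y = 1064220/862 = 1234.59 ≈ 1235 N.
ΣF_y = 0: L_y + 1234.59 − 690 − 520 − 540 = 0 → L_y = 515.4 N.
ΣF_x = 0: no horizontal applied forces, so L_x = 0.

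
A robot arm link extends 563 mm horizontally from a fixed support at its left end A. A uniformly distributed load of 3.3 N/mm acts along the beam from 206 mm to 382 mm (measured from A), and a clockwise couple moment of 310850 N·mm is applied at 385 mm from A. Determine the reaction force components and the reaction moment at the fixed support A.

A_x = 0, A_y = 580.8 N, M_A = 481600 N·mm

Resultant of the distributed load: 3.3 × 176 = 580.8 N at 294 mm from A.
ΣF_x = 0: A_x = 0.
ΣF_y = 0: A_y − 3.3·176 = 0 → A_y = 580.8 N.
ΣM about A: M_A − (3.3·176)·294 − 310850 = 0 → M_A = 481600 N·mm.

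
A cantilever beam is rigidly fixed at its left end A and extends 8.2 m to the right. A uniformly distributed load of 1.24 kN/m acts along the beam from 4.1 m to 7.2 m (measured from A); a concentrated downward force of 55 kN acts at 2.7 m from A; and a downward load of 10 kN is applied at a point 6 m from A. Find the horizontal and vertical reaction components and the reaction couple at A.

Resultant of the distributed load: 1.24 × 3.1 = 3.844 kN at 5.65 m from A.
ΣF_x = 0: A_x = 0.
ΣF_y = 0: A_y − 1.24·3.1 − 55 − 10 = 0 → A_y = 68.84 kN.
ΣM about A: M_A − (1.24·3.1)·5.65 − 55·2.7 − 10·6 = 0 → M_A = 230.2 kN·m.

A_x = 0, A_y = 68.84 kN, M_A = 230.2 kN·m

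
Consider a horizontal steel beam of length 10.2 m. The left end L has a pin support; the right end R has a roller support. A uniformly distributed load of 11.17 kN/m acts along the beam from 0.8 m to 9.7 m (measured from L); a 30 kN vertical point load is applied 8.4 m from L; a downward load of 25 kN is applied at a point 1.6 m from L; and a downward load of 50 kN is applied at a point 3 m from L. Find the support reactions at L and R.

Resultant of the distributed load: 11.17 × 8.9 = 99.413 kN at 5.25 m from L.
Taking moments about L: R_y·10.2 − (11.17·8.9)·5.25 − 30·8.4 − 25·1.6 − 50·3 = 0 → R_y = 963.91825/10.2 = 94.5018 ≈ 94.50 kN.
ΣF_y = 0: L_y + 94.5018 − 11.17·8.9 − 30 − 25 − 50 = 0 → L_y = 109.9 kN.
ΣF_x = 0: no horizontal applied forces, so L_x = 0.

L_x = 0, L_y = 109.9 kN, R_y = 94.50 kN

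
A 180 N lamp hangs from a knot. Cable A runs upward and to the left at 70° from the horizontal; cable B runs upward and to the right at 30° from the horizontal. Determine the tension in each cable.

T_A = 158.3 N, T_B = 62.51 N

ΣF_x = 0: −T_A·cos70° + T_B·cos30° = 0 → T_B = 0.394931·T_A.
ΣF_y = 0: T_A·sin70° + T_B·sin30° = 180.
Substitute: T_A·(0.939693 + 0.394931·0.5) = 180 → T_A = 158.289 ≈ 158.3 N.
Then T_B = 0.394931 × 158.289 = 62.51 N.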